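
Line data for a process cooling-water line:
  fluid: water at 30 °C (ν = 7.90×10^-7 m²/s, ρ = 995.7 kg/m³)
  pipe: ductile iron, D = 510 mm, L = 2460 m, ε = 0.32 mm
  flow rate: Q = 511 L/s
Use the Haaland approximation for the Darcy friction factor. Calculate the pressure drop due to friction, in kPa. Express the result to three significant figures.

V = 4Q/(πD²) = 4·0.511/(π·0.510²) = 2.501 m/s
Re = VD/ν = 2.501·0.510/7.90×10^-7 = 1.61×10^6 → turbulent
ε/D = 0.32/510 = 6.27×10^-4
Haaland: f = 0.01785
h_f = f(L/D)V²/(2g) = 0.01785·(2460/0.510)·2.501²/(2·9.81) = 27.46 m
Δp = ρg·h_f = 995.7·9.81·27.46 = 268.3 kPa

Δp ≈ 268 kPa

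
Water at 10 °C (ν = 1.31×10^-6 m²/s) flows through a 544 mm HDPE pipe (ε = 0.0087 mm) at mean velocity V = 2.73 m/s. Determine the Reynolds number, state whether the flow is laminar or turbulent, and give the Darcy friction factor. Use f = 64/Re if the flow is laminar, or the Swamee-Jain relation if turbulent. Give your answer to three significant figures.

Re ≈ 1.13×10^6; turbulent; f ≈ 0.0118

Re = VD/ν = 2.730·0.544/1.31×10^-6 = 1.13×10^6
Re > 4000 → turbulent; ε/D = 1.60×10^-5
Swamee-Jain: f = 0.01178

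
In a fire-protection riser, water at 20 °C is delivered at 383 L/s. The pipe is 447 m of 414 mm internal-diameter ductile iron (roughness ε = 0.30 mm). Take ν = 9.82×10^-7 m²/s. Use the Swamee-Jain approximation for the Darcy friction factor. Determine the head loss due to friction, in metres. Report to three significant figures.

h_f ≈ 8.28 m

V = 4Q/(πD²) = 4·0.383/(π·0.414²) = 2.845 m/s
Re = VD/ν = 2.845·0.414/9.82×10^-7 = 1.20×10^6 → turbulent
ε/D = 0.30/414 = 7.25×10^-4
Swamee-Jain: f = 0.01859
h_f = f(L/D)V²/(2g) = 0.01859·(447/0.414)·2.845²/(2·9.81) = 8.282 m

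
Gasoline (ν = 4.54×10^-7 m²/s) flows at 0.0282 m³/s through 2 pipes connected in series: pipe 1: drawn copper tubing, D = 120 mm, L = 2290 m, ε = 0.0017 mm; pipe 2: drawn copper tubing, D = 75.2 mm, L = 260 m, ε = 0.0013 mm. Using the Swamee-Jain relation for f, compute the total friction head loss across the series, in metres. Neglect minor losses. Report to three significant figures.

H ≈ 162 m

Pipe 1: V = 2.493 m/s, Re = 6.59×10^5, ε/D = 1.42×10^-5, f = 0.01273, h_1 = f(L/D)V²/2g = 77.01 m
Pipe 2: V = 6.349 m/s, Re = 1.05×10^6, ε/D = 1.73×10^-5, f = 0.01194, h_2 = f(L/D)V²/2g = 84.79 m
Series → Q common, losses add: H = Σh = 161.8 m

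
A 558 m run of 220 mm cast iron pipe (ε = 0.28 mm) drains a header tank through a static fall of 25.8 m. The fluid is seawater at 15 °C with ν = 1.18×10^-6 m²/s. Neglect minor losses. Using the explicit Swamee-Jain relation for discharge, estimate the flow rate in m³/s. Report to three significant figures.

Swamee-Jain (Type II): Q = -0.965·√(gD⁵h_f/L)·ln[ε/(3.7D) + √(3.17ν²L/(gD³h_f))]
√(gD⁵h_f/L) = √(9.81·0.220⁵·25.8/558) = 0.01529
ε/(3.7D) = 3.44×10^-4; √(3.17ν²L/(gD³h_f)) = 3.02×10^-5
Q = -0.965·0.01529·ln(3.742×10^-4) = 0.1164 m³/s
Check: V = 3.06 m/s, Re = 5.71×10^5, f = 0.02140, h_f = 25.9 m ≈ 25.8 m ✓

Q ≈ 0.116 m³/s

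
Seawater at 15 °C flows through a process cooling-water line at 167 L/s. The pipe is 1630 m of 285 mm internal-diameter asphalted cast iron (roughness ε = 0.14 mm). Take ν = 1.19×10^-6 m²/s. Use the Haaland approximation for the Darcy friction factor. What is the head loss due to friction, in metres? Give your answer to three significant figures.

V = 4Q/(πD²) = 4·0.167/(π·0.285²) = 2.618 m/s
Re = VD/ν = 2.618·0.285/1.19×10^-6 = 6.27×10^5 → turbulent
ε/D = 0.14/285 = 4.91×10^-4
Haaland: f = 0.01736
h_f = f(L/D)V²/(2g) = 0.01736·(1630/0.285)·2.618²/(2·9.81) = 34.68 m

h_f ≈ 34.7 m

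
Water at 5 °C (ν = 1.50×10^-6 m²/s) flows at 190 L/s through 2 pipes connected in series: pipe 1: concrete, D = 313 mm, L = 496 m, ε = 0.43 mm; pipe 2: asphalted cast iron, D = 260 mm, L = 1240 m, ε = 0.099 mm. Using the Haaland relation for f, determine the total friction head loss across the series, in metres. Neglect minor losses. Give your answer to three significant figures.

Pipe 1: V = 2.469 m/s, Re = 5.15×10^5, ε/D = 0.00137, f = 0.02170, h_1 = f(L/D)V²/2g = 10.68 m
Pipe 2: V = 3.579 m/s, Re = 6.20×10^5, ε/D = 3.81×10^-4, f = 0.01659, h_2 = f(L/D)V²/2g = 51.64 m
Series → Q common, losses add: H = Σh = 62.33 m

H ≈ 62.3 m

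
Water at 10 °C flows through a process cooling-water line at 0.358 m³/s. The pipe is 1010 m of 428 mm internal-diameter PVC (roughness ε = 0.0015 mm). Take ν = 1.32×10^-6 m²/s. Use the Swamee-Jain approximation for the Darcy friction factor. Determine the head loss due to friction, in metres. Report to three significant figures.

V = 4Q/(πD²) = 4·0.358/(π·0.428²) = 2.488 m/s
Re = VD/ν = 2.488·0.428/1.32×10^-6 = 8.07×10^5 → turbulent
ε/D = 0.0015/428 = 3.50×10^-6
Swamee-Jain: f = 0.01212
h_f = f(L/D)V²/(2g) = 0.01212·(1010/0.428)·2.488²/(2·9.81) = 9.022 m

h_f ≈ 9.02 m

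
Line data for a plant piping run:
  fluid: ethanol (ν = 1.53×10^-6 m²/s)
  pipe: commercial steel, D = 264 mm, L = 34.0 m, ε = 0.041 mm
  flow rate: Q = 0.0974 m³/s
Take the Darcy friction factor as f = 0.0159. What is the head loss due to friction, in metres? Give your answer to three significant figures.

h_f ≈ 0.330 m

V = 4Q/(πD²) = 4·0.0974/(π·0.264²) = 1.779 m/s
h_f = f(L/D)V²/(2g) = 0.01590·(34.0/0.264)·1.779²/(2·9.81) = 0.3304 m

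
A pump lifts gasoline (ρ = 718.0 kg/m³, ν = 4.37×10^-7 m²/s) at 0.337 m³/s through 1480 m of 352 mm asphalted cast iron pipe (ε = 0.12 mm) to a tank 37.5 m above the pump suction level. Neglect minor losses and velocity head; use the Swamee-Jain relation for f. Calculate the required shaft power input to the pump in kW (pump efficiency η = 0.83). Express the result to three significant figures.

V = 4Q/(πD²) = 3.463 m/s; Re = 2.79×10^6; ε/D = 3.41×10^-4; f = 0.01567
h_f = f(L/D)V²/2g = 40.26 m
Total head H = z + h_f = 37.5 + 40.26 = 77.76 m
P_hyd = ρgQH = 718.0·9.81·0.337·77.76 = 184.6 kW
P_shaft = P_hyd/η = 184.6/0.83 = 222.4 kW

P_shaft ≈ 222 kW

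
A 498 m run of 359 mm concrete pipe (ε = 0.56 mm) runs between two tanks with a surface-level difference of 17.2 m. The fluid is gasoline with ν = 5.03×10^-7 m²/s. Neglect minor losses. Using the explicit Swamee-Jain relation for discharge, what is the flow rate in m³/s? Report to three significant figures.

Q ≈ 0.336 m³/s

Swamee-Jain (Type II): Q = -0.965·√(gD⁵h_f/L)·ln[ε/(3.7D) + √(3.17ν²L/(gD³h_f))]
√(gD⁵h_f/L) = √(9.81·0.359⁵·17.2/498) = 0.04495
ε/(3.7D) = 4.22×10^-4; √(3.17ν²L/(gD³h_f)) = 7.15×10^-6
Q = -0.965·0.04495·ln(4.287×10^-4) = 0.3364 m³/s
Check: V = 3.32 m/s, Re = 2.37×10^6, f = 0.02209, h_f = 17.2 m ≈ 17.2 m ✓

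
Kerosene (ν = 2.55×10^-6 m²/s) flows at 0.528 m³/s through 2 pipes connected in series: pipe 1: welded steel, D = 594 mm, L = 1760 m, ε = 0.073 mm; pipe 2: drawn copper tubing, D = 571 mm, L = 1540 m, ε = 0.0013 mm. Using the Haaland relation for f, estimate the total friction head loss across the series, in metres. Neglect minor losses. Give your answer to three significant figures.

H ≈ 15.8 m

Pipe 1: V = 1.905 m/s, Re = 4.44×10^5, ε/D = 1.23×10^-4, f = 0.01471, h_1 = f(L/D)V²/2g = 8.062 m
Pipe 2: V = 2.062 m/s, Re = 4.62×10^5, ε/D = 2.28×10^-6, f = 0.01327, h_2 = f(L/D)V²/2g = 7.758 m
Series → Q common, losses add: H = Σh = 15.82 m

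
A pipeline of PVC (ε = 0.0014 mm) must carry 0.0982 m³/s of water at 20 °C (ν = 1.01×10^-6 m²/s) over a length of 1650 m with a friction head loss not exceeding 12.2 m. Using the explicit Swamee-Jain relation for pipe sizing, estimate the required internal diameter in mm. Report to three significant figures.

Swamee-Jain (Type III): D = 0.66·[ε^1.25·(LQ²/(gh_f))^4.75 + ν·Q^9.4·(L/(gh_f))^5.2]^0.04
LQ²/(gh_f) = 0.1329; L/(gh_f) = 13.79
Term 1 = ε^1.25·(…)^4.75 = 3.31×10^-12; Term 2 = ν·Q^9.4·(…)^5.2 = 2.85×10^-10
D = 0.66·(3.31×10^-12 + 2.85×10^-10)^0.04 = 0.2741 m = 274 mm
Check: V = 1.66 m/s, Re = 4.52×10^5, f = 0.01341, h_f = 11.4 m ≈ 12.2 m ✓

D ≈ 274 mm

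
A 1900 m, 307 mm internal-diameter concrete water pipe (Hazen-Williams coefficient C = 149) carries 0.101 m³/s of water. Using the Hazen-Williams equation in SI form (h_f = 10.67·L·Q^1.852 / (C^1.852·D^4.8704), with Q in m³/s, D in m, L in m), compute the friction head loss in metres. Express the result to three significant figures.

h_f ≈ 8.63 m

h_f = 10.67·1900·0.101^1.852 / (149^1.852·0.307^4.8704) = 8.630 m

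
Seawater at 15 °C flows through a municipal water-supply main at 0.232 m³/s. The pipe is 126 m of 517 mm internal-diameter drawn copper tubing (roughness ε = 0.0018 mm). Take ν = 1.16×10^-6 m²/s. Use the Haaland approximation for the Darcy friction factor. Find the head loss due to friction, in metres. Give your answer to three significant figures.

V = 4Q/(πD²) = 4·0.232/(π·0.517²) = 1.105 m/s
Re = VD/ν = 1.105·0.517/1.16×10^-6 = 4.93×10^5 → turbulent
ε/D = 0.0018/517 = 3.48×10^-6
Haaland: f = 0.01314
h_f = f(L/D)V²/(2g) = 0.01314·(126/0.517)·1.105²/(2·9.81) = 0.1993 m

h_f ≈ 0.199 m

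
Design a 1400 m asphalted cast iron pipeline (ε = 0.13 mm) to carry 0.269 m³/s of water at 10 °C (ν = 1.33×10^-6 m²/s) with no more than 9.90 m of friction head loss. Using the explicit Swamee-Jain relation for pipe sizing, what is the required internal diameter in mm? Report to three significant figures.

Swamee-Jain (Type III): D = 0.66·[ε^1.25·(LQ²/(gh_f))^4.75 + ν·Q^9.4·(L/(gh_f))^5.2]^0.04
LQ²/(gh_f) = 1.043; L/(gh_f) = 14.42
Term 1 = ε^1.25·(…)^4.75 = 1.70×10^-5; Term 2 = ν·Q^9.4·(…)^5.2 = 6.16×10^-6
D = 0.66·(1.70×10^-5 + 6.16×10^-6)^0.04 = 0.4306 m = 431 mm
Check: V = 1.85 m/s, Re = 5.98×10^5, f = 0.01620, h_f = 9.16 m ≈ 9.90 m ✓

D ≈ 431 mm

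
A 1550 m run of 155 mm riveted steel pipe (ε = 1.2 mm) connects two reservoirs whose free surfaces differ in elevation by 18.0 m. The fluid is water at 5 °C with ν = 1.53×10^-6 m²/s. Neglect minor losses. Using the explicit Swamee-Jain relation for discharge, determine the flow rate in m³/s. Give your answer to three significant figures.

Swamee-Jain (Type II): Q = -0.965·√(gD⁵h_f/L)·ln[ε/(3.7D) + √(3.17ν²L/(gD³h_f))]
√(gD⁵h_f/L) = √(9.81·0.155⁵·18.0/1550) = 0.003193
ε/(3.7D) = 0.00209; √(3.17ν²L/(gD³h_f)) = 1.32×10^-4
Q = -0.965·0.003193·ln(0.002225) = 0.01882 m³/s
Check: V = 0.997 m/s, Re = 1.01×10^5, f = 0.03577, h_f = 18.1 m ≈ 18.0 m ✓

Q ≈ 0.0188 m³/s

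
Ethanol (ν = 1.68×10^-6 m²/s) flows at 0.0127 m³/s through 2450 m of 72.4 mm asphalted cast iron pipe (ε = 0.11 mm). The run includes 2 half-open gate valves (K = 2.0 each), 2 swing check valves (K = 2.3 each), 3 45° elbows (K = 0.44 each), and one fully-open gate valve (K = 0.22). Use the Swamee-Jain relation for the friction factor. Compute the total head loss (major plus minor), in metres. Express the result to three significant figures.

H_L ≈ 391 m

V = 4Q/(πD²) = 3.085 m/s; V²/2g = 0.4850 m
Re = 1.33×10^5, ε/D = 0.00152 → f = 0.02354 (Swamee-Jain)
Major: h_f = f(L/D)·V²/2g = 0.02354·33840·0.4850 = 386.4 m
Minor: ΣK = 10.1; h_m = ΣK·V²/2g = 4.918 m
Total H_L = 386.4 + 4.918 = 391.3 m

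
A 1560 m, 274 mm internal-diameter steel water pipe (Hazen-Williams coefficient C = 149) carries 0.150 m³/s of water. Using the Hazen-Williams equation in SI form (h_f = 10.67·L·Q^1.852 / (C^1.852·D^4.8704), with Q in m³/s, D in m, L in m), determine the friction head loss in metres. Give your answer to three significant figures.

h_f = 10.67·1560·0.150^1.852 / (149^1.852·0.274^4.8704) = 25.65 m

h_f ≈ 25.6 m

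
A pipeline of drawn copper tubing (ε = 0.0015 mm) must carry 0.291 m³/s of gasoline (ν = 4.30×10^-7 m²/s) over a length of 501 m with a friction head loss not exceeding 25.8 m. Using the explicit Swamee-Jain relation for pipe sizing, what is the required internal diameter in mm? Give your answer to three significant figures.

D ≈ 267 mm

Swamee-Jain (Type III): D = 0.66·[ε^1.25·(LQ²/(gh_f))^4.75 + ν·Q^9.4·(L/(gh_f))^5.2]^0.04
LQ²/(gh_f) = 0.1676; L/(gh_f) = 1.979
Term 1 = ε^1.25·(…)^4.75 = 1.09×10^-11; Term 2 = ν·Q^9.4·(…)^5.2 = 1.37×10^-10
D = 0.66·(1.09×10^-11 + 1.37×10^-10)^0.04 = 0.2669 m = 267 mm
Check: V = 5.20 m/s, Re = 3.23×10^6, f = 0.009907, h_f = 25.7 m ≈ 25.8 m ✓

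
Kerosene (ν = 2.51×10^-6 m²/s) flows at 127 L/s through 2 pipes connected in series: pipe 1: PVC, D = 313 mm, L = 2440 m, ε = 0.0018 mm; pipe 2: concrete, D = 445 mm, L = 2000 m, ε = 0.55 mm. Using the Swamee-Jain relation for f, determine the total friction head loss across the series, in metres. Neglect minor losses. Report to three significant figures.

Pipe 1: V = 1.651 m/s, Re = 2.06×10^5, ε/D = 5.75×10^-6, f = 0.01550, h_1 = f(L/D)V²/2g = 16.78 m
Pipe 2: V = 0.8166 m/s, Re = 1.45×10^5, ε/D = 0.00124, f = 0.02250, h_2 = f(L/D)V²/2g = 3.437 m
Series → Q common, losses add: H = Σh = 20.21 m

H ≈ 20.2 m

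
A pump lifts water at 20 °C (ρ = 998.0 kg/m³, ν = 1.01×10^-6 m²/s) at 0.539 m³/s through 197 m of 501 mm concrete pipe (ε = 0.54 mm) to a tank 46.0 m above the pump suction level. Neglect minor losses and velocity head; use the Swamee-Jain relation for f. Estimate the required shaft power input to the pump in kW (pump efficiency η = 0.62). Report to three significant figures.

V = 4Q/(πD²) = 2.734 m/s; Re = 1.36×10^6; ε/D = 0.00108; f = 0.02029
h_f = f(L/D)V²/2g = 3.039 m
Total head H = z + h_f = 46.0 + 3.039 = 49.04 m
P_hyd = ρgQH = 998.0·9.81·0.539·49.04 = 258.8 kW
P_shaft = P_hyd/η = 258.8/0.62 = 417.4 kW

P_shaft ≈ 417 kW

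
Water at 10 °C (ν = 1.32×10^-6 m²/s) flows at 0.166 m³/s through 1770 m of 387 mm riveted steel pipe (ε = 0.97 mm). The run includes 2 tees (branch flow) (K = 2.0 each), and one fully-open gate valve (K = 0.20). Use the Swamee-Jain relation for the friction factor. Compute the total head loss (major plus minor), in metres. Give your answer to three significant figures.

V = 4Q/(πD²) = 1.411 m/s; V²/2g = 0.1015 m
Re = 4.14×10^5, ε/D = 0.00251 → f = 0.02539 (Swamee-Jain)
Major: h_f = f(L/D)·V²/2g = 0.02539·4574·0.1015 = 11.79 m
Minor: ΣK = 4.20; h_m = ΣK·V²/2g = 0.4263 m
Total H_L = 11.79 + 0.4263 = 12.21 m

H_L ≈ 12.2 m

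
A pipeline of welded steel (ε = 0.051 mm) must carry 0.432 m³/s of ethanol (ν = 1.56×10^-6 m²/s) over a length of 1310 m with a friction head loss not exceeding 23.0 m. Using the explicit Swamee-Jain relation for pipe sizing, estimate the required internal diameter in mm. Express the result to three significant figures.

D ≈ 419 mm

Swamee-Jain (Type III): D = 0.66·[ε^1.25·(LQ²/(gh_f))^4.75 + ν·Q^9.4·(L/(gh_f))^5.2]^0.04
LQ²/(gh_f) = 1.084; L/(gh_f) = 5.806
Term 1 = ε^1.25·(…)^4.75 = 6.31×10^-6; Term 2 = ν·Q^9.4·(…)^5.2 = 5.48×10^-6
D = 0.66·(6.31×10^-6 + 5.48×10^-6)^0.04 = 0.4192 m = 419 mm
Check: V = 3.13 m/s, Re = 8.41×10^5, f = 0.01401, h_f = 21.9 m ≈ 23.0 m ✓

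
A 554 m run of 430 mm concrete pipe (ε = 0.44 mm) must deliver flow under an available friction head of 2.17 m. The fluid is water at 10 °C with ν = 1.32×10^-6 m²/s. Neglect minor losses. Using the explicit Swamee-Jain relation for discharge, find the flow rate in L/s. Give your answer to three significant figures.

Q ≈ 185 L/s

Swamee-Jain (Type II): Q = -0.965·√(gD⁵h_f/L)·ln[ε/(3.7D) + √(3.17ν²L/(gD³h_f))]
√(gD⁵h_f/L) = √(9.81·0.430⁵·2.17/554) = 0.02377
ε/(3.7D) = 2.77×10^-4; √(3.17ν²L/(gD³h_f)) = 4.25×10^-5
Q = -0.965·0.02377·ln(3.191×10^-4) = 0.1846 m³/s
Check: V = 1.27 m/s, Re = 4.14×10^5, f = 0.02058, h_f = 2.18 m ≈ 2.17 m ✓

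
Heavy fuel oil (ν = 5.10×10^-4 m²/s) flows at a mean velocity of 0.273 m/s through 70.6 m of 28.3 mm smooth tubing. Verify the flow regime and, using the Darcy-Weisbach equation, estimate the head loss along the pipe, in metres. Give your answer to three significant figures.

Re = VD/ν = 0.273·0.02830/5.10×10^-4 = 15.1 → laminar (Re < 2300)
f = 64/Re = 4.225
h_f = f(L/D)V²/(2g) = 4.225·(70.6/0.02830)·0.273²/(2·9.81) = 40.04 m

h_f ≈ 40.0 m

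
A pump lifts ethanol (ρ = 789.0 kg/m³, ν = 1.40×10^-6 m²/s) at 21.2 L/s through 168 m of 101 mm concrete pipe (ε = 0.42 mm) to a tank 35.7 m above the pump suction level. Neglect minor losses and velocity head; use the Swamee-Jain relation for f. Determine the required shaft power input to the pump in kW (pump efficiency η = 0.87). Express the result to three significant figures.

V = 4Q/(πD²) = 2.646 m/s; Re = 1.91×10^5; ε/D = 0.00416; f = 0.02949
h_f = f(L/D)V²/2g = 17.50 m
Total head H = z + h_f = 35.7 + 17.50 = 53.20 m
P_hyd = ρgQH = 789.0·9.81·0.0212·53.20 = 8.730 kW
P_shaft = P_hyd/η = 8.730/0.87 = 10.03 kW

P_shaft ≈ 10.0 kW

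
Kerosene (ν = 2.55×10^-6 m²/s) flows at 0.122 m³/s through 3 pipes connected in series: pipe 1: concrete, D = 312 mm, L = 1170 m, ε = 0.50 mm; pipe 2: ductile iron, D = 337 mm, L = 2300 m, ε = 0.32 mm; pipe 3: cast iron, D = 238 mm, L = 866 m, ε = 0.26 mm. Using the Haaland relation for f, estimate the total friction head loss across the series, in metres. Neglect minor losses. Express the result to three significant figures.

Pipe 1: V = 1.596 m/s, Re = 1.95×10^5, ε/D = 0.00160, f = 0.02307, h_1 = f(L/D)V²/2g = 11.23 m
Pipe 2: V = 1.368 m/s, Re = 1.81×10^5, ε/D = 9.50×10^-4, f = 0.02083, h_2 = f(L/D)V²/2g = 13.56 m
Pipe 3: V = 2.742 m/s, Re = 2.56×10^5, ε/D = 0.00109, f = 0.02103, h_3 = f(L/D)V²/2g = 29.34 m
Series → Q common, losses add: H = Σh = 54.12 m

H ≈ 54.1 m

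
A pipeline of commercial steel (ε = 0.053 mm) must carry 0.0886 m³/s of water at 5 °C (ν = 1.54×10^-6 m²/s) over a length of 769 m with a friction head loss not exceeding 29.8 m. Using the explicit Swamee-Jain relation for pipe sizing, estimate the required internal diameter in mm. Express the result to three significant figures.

D ≈ 197 mm

Swamee-Jain (Type III): D = 0.66·[ε^1.25·(LQ²/(gh_f))^4.75 + ν·Q^9.4·(L/(gh_f))^5.2]^0.04
LQ²/(gh_f) = 0.02065; L/(gh_f) = 2.631
Term 1 = ε^1.25·(…)^4.75 = 4.48×10^-14; Term 2 = ν·Q^9.4·(…)^5.2 = 3.00×10^-14
D = 0.66·(4.48×10^-14 + 3.00×10^-14)^0.04 = 0.1970 m = 197 mm
Check: V = 2.91 m/s, Re = 3.72×10^5, f = 0.01651, h_f = 27.7 m ≈ 29.8 m ✓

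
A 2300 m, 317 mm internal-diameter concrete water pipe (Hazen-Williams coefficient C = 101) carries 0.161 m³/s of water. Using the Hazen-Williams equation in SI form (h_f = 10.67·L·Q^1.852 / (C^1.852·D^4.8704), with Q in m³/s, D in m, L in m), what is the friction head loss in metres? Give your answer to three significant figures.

h_f ≈ 43.5 m

h_f = 10.67·2300·0.161^1.852 / (101^1.852·0.317^4.8704) = 43.55 m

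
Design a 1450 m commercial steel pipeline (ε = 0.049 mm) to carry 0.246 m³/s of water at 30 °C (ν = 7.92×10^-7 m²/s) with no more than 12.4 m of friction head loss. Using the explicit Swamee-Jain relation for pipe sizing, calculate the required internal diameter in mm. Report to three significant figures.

Swamee-Jain (Type III): D = 0.66·[ε^1.25·(LQ²/(gh_f))^4.75 + ν·Q^9.4·(L/(gh_f))^5.2]^0.04
LQ²/(gh_f) = 0.7214; L/(gh_f) = 11.92
Term 1 = ε^1.25·(…)^4.75 = 8.69×10^-7; Term 2 = ν·Q^9.4·(…)^5.2 = 5.89×10^-7
D = 0.66·(8.69×10^-7 + 5.89×10^-7)^0.04 = 0.3856 m = 386 mm
Check: V = 2.11 m/s, Re = 1.03×10^6, f = 0.01386, h_f = 11.8 m ≈ 12.4 m ✓

D ≈ 386 mm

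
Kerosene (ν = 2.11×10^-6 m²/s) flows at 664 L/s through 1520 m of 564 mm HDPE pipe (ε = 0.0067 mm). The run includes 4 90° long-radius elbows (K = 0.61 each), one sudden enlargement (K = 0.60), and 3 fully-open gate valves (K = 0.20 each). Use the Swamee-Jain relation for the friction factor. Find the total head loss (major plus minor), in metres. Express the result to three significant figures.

V = 4Q/(πD²) = 2.658 m/s; V²/2g = 0.3600 m
Re = 7.10×10^5, ε/D = 1.19×10^-5 → f = 0.01254 (Swamee-Jain)
Major: h_f = f(L/D)·V²/2g = 0.01254·2695·0.3600 = 12.17 m
Minor: ΣK = 3.64; h_m = ΣK·V²/2g = 1.311 m
Total H_L = 12.17 + 1.311 = 13.48 m

H_L ≈ 13.5 m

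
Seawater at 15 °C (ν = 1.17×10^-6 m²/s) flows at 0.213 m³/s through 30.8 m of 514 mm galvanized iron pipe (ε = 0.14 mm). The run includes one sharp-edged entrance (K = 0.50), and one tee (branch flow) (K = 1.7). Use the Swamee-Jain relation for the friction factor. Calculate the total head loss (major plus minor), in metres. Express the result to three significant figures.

V = 4Q/(πD²) = 1.027 m/s; V²/2g = 0.05371 m
Re = 4.51×10^5, ε/D = 2.72×10^-4 → f = 0.01627 (Swamee-Jain)
Major: h_f = f(L/D)·V²/2g = 0.01627·59.92·0.05371 = 0.05238 m
Minor: ΣK = 2.20; h_m = ΣK·V²/2g = 0.1182 m
Total H_L = 0.05238 + 0.1182 = 0.1705 m

H_L ≈ 0.171 m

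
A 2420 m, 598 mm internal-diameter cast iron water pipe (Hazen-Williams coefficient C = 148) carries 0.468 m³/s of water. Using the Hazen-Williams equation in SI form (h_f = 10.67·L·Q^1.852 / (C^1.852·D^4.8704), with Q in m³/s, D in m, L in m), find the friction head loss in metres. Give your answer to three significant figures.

h_f = 10.67·2420·0.468^1.852 / (148^1.852·0.598^4.8704) = 7.405 m

h_f ≈ 7.40 m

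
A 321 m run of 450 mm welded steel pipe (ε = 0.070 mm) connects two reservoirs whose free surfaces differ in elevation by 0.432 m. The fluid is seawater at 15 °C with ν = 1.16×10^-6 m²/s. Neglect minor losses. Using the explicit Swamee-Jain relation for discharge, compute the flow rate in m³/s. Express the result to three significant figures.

Q ≈ 0.138 m³/s

Swamee-Jain (Type II): Q = -0.965·√(gD⁵h_f/L)·ln[ε/(3.7D) + √(3.17ν²L/(gD³h_f))]
√(gD⁵h_f/L) = √(9.81·0.450⁵·0.432/321) = 0.01561
ε/(3.7D) = 4.20×10^-5; √(3.17ν²L/(gD³h_f)) = 5.95×10^-5
Q = -0.965·0.01561·ln(1.016×10^-4) = 0.1385 m³/s
Check: V = 0.871 m/s, Re = 3.38×10^5, f = 0.01572, h_f = 0.433 m ≈ 0.432 m ✓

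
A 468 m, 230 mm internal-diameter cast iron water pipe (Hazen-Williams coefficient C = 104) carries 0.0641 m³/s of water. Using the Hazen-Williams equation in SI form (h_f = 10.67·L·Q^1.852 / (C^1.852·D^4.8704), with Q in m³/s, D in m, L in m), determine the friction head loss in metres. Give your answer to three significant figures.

h_f ≈ 7.27 m

h_f = 10.67·468·0.0641^1.852 / (104^1.852·0.230^4.8704) = 7.275 m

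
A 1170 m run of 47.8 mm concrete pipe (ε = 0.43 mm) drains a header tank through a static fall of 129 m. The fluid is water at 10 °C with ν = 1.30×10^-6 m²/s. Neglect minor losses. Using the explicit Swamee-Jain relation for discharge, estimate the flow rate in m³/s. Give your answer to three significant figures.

Swamee-Jain (Type II): Q = -0.965·√(gD⁵h_f/L)·ln[ε/(3.7D) + √(3.17ν²L/(gD³h_f))]
√(gD⁵h_f/L) = √(9.81·0.0478⁵·129/1170) = 5.195×10^-4
ε/(3.7D) = 0.00243; √(3.17ν²L/(gD³h_f)) = 2.13×10^-4
Q = -0.965·5.195×10^-4·ln(0.002644) = 0.002976 m³/s
Check: V = 1.66 m/s, Re = 6.10×10^4, f = 0.03796, h_f = 130 m ≈ 129 m ✓

Q ≈ 0.00298 m³/s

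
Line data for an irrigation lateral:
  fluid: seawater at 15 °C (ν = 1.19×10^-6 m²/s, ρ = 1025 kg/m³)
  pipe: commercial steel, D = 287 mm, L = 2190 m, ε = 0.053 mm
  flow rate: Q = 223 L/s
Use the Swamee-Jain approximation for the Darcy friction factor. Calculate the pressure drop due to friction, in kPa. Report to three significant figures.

V = 4Q/(πD²) = 4·0.223/(π·0.287²) = 3.447 m/s
Re = VD/ν = 3.447·0.287/1.19×10^-6 = 8.31×10^5 → turbulent
ε/D = 0.053/287 = 1.85×10^-4
Swamee-Jain: f = 0.01477
h_f = f(L/D)V²/(2g) = 0.01477·(2190/0.287)·3.447²/(2·9.81) = 68.26 m
Δp = ρg·h_f = 1025·9.81·68.26 = 686.4 kPa

Δp ≈ 686 kPa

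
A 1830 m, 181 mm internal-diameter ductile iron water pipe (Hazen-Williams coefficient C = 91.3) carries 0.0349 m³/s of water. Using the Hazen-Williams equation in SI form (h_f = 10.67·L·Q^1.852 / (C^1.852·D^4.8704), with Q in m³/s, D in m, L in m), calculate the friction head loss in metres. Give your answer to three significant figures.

h_f ≈ 37.7 m

h_f = 10.67·1830·0.0349^1.852 / (91.3^1.852·0.181^4.8704) = 37.72 m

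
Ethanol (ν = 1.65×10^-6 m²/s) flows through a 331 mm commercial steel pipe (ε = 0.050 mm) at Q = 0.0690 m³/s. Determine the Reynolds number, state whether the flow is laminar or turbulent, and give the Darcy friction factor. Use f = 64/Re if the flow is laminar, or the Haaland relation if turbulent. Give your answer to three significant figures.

V = 4Q/(πD²) = 0.8019 m/s
Re = VD/ν = 0.8019·0.331/1.65×10^-6 = 1.61×10^5
Re > 4000 → turbulent; ε/D = 1.51×10^-4
Haaland: f = 0.01709

Re ≈ 1.61×10^5; turbulent; f ≈ 0.0171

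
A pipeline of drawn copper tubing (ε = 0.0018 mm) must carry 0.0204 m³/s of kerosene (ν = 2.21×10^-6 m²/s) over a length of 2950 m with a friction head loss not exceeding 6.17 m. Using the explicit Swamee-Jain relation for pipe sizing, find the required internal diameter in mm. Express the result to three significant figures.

Swamee-Jain (Type III): D = 0.66·[ε^1.25·(LQ²/(gh_f))^4.75 + ν·Q^9.4·(L/(gh_f))^5.2]^0.04
LQ²/(gh_f) = 0.02028; L/(gh_f) = 48.74
Term 1 = ε^1.25·(…)^4.75 = 6.00×10^-16; Term 2 = ν·Q^9.4·(…)^5.2 = 1.71×10^-13
D = 0.66·(6.00×10^-16 + 1.71×10^-13)^0.04 = 0.2036 m = 204 mm
Check: V = 0.626 m/s, Re = 5.77×10^4, f = 0.02015, h_f = 5.83 m ≈ 6.17 m ✓

D ≈ 204 mm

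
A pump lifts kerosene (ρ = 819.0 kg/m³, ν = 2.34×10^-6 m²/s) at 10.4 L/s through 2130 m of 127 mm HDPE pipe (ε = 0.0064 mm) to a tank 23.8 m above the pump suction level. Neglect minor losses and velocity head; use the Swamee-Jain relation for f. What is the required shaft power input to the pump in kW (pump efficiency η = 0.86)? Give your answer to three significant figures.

P_shaft ≈ 3.52 kW

V = 4Q/(πD²) = 0.8210 m/s; Re = 4.46×10^4; ε/D = 5.04×10^-5; f = 0.02150
h_f = f(L/D)V²/2g = 12.39 m
Total head H = z + h_f = 23.8 + 12.39 = 36.19 m
P_hyd = ρgQH = 819.0·9.81·0.0104·36.19 = 3.024 kW
P_shaft = P_hyd/η = 3.024/0.86 = 3.516 kW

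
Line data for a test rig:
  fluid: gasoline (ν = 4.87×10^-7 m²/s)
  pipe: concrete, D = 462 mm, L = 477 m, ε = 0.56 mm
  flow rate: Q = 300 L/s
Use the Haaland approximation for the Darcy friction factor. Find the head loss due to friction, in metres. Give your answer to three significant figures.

V = 4Q/(πD²) = 4·0.300/(π·0.462²) = 1.790 m/s
Re = VD/ν = 1.790·0.462/4.87×10^-7 = 1.70×10^6 → turbulent
ε/D = 0.56/462 = 0.00121
Haaland: f = 0.02077
h_f = f(L/D)V²/(2g) = 0.02077·(477/0.462)·1.790²/(2·9.81) = 3.500 m

h_f ≈ 3.50 m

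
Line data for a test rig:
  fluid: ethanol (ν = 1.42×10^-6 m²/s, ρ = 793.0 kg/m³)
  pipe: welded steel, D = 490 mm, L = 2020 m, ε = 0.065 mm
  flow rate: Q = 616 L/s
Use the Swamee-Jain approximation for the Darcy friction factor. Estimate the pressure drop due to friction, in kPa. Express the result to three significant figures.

Δp ≈ 242 kPa

V = 4Q/(πD²) = 4·0.616/(π·0.490²) = 3.267 m/s
Re = VD/ν = 3.267·0.490/1.42×10^-6 = 1.13×10^6 → turbulent
ε/D = 0.065/490 = 1.33×10^-4
Swamee-Jain: f = 0.01385
h_f = f(L/D)V²/(2g) = 0.01385·(2020/0.490)·3.267²/(2·9.81) = 31.05 m
Δp = ρg·h_f = 793.0·9.81·31.05 = 241.5 kPa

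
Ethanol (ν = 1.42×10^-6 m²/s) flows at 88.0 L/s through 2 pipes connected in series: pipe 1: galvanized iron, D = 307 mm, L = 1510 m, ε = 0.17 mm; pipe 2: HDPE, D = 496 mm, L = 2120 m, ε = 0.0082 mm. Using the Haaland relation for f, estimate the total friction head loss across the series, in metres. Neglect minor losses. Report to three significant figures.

H ≈ 7.31 m

Pipe 1: V = 1.189 m/s, Re = 2.57×10^5, ε/D = 5.54×10^-4, f = 0.01856, h_1 = f(L/D)V²/2g = 6.577 m
Pipe 2: V = 0.4554 m/s, Re = 1.59×10^5, ε/D = 1.65×10^-5, f = 0.01630, h_2 = f(L/D)V²/2g = 0.7366 m
Series → Q common, losses add: H = Σh = 7.314 m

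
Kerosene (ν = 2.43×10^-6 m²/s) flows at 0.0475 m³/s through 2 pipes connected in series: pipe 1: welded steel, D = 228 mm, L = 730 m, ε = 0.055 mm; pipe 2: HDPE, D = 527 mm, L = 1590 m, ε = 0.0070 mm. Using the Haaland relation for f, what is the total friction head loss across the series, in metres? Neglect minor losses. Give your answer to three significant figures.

H ≈ 4.28 m

Pipe 1: V = 1.163 m/s, Re = 1.09×10^5, ε/D = 2.41×10^-4, f = 0.01866, h_1 = f(L/D)V²/2g = 4.123 m
Pipe 2: V = 0.2178 m/s, Re = 4.72×10^4, ε/D = 1.33×10^-5, f = 0.02101, h_2 = f(L/D)V²/2g = 0.1532 m
Series → Q common, losses add: H = Σh = 4.276 m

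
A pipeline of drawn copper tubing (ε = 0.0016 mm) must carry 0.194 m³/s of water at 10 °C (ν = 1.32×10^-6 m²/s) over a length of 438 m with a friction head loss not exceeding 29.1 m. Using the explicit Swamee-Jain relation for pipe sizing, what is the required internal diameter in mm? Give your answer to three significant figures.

D ≈ 227 mm

Swamee-Jain (Type III): D = 0.66·[ε^1.25·(LQ²/(gh_f))^4.75 + ν·Q^9.4·(L/(gh_f))^5.2]^0.04
LQ²/(gh_f) = 0.05775; L/(gh_f) = 1.534
Term 1 = ε^1.25·(…)^4.75 = 7.45×10^-14; Term 2 = ν·Q^9.4·(…)^5.2 = 2.47×10^-12
D = 0.66·(7.45×10^-14 + 2.47×10^-12)^0.04 = 0.2269 m = 227 mm
Check: V = 4.80 m/s, Re = 8.25×10^5, f = 0.01215, h_f = 27.5 m ≈ 29.1 m ✓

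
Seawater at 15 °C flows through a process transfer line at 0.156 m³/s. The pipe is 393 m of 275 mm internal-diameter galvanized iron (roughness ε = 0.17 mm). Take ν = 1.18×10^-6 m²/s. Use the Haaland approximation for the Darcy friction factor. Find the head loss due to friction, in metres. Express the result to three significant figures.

h_f ≈ 9.13 m

V = 4Q/(πD²) = 4·0.156/(π·0.275²) = 2.626 m/s
Re = VD/ν = 2.626·0.275/1.18×10^-6 = 6.12×10^5 → turbulent
ε/D = 0.17/275 = 6.18×10^-4
Haaland: f = 0.01816
h_f = f(L/D)V²/(2g) = 0.01816·(393/0.275)·2.626²/(2·9.81) = 9.126 m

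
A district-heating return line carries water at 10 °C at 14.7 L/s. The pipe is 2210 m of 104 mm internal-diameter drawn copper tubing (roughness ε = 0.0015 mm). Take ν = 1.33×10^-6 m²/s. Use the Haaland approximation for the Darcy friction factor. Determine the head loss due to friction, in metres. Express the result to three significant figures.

V = 4Q/(πD²) = 4·0.0147/(π·0.104²) = 1.730 m/s
Re = VD/ν = 1.730·0.104/1.33×10^-6 = 1.35×10^5 → turbulent
ε/D = 0.0015/104 = 1.44×10^-5
Haaland: f = 0.01682
h_f = f(L/D)V²/(2g) = 0.01682·(2210/0.104)·1.730²/(2·9.81) = 54.54 m

h_f ≈ 54.5 m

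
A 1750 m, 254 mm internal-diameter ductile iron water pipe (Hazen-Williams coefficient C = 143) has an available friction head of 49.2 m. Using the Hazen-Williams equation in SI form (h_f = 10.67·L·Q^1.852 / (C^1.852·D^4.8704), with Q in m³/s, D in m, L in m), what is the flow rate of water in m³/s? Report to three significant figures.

Rearranging: Q = [h_f·C^1.852·D^4.8704 / (10.67·L)]^(1/1.852)
Q = [49.2·143^1.852·0.254^4.8704 / (10.67·1750)]^0.540 = 0.1576 m³/s

Q ≈ 0.158 m³/s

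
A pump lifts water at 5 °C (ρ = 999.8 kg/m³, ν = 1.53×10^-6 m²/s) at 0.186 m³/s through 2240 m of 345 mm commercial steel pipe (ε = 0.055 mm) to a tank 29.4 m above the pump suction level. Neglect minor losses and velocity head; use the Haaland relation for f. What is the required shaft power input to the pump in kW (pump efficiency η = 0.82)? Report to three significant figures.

V = 4Q/(πD²) = 1.990 m/s; Re = 4.49×10^5; ε/D = 1.59×10^-4; f = 0.01505
h_f = f(L/D)V²/2g = 19.72 m
Total head H = z + h_f = 29.4 + 19.72 = 49.12 m
P_hyd = ρgQH = 999.8·9.81·0.186·49.12 = 89.61 kW
P_shaft = P_hyd/η = 89.61/0.82 = 109.3 kW

P_shaft ≈ 109 kW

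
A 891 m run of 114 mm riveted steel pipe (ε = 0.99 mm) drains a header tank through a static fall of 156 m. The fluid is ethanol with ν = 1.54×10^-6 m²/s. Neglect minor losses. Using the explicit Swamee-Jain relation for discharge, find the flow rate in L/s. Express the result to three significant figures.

Swamee-Jain (Type II): Q = -0.965·√(gD⁵h_f/L)·ln[ε/(3.7D) + √(3.17ν²L/(gD³h_f))]
√(gD⁵h_f/L) = √(9.81·0.114⁵·156/891) = 0.005751
ε/(3.7D) = 0.00235; √(3.17ν²L/(gD³h_f)) = 5.44×10^-5
Q = -0.965·0.005751·ln(0.002401) = 0.03347 m³/s
Check: V = 3.28 m/s, Re = 2.43×10^5, f = 0.03657, h_f = 157 m ≈ 156 m ✓

Q ≈ 33.5 L/s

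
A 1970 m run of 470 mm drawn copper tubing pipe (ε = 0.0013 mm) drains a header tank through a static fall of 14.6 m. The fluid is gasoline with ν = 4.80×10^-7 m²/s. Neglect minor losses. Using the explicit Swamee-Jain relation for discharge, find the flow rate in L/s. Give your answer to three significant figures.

Q ≈ 451 L/s

Swamee-Jain (Type II): Q = -0.965·√(gD⁵h_f/L)·ln[ε/(3.7D) + √(3.17ν²L/(gD³h_f))]
√(gD⁵h_f/L) = √(9.81·0.470⁵·14.6/1970) = 0.04083
ε/(3.7D) = 7.48×10^-7; √(3.17ν²L/(gD³h_f)) = 9.84×10^-6
Q = -0.965·0.04083·ln(1.058×10^-5) = 0.4514 m³/s
Check: V = 2.60 m/s, Re = 2.55×10^6, f = 0.01010, h_f = 14.6 m ≈ 14.6 m ✓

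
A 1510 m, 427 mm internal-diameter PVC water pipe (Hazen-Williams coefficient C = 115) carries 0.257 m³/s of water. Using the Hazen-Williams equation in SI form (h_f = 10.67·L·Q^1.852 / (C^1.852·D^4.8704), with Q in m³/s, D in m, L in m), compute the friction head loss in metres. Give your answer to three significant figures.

h_f = 10.67·1510·0.257^1.852 / (115^1.852·0.427^4.8704) = 12.53 m

h_f ≈ 12.5 m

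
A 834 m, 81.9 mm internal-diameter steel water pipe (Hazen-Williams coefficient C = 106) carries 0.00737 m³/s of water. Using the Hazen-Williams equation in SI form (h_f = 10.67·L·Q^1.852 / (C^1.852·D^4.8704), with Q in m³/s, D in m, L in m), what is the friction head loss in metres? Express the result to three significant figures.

h_f ≈ 34.8 m

h_f = 10.67·834·0.00737^1.852 / (106^1.852·0.0819^4.8704) = 34.81 m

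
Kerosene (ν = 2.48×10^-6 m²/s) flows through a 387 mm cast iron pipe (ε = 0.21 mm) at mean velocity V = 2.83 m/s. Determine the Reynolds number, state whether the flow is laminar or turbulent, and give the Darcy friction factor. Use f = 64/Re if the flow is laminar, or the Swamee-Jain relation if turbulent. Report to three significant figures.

Re = VD/ν = 2.830·0.387/2.48×10^-6 = 4.42×10^5
Re > 4000 → turbulent; ε/D = 5.43×10^-4
Swamee-Jain: f = 0.01815

Re ≈ 4.42×10^5; turbulent; f ≈ 0.0181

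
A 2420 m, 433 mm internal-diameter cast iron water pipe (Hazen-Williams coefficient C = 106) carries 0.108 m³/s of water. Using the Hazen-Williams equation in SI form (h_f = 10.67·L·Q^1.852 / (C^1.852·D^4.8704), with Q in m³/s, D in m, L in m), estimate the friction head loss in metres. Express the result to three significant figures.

h_f ≈ 4.38 m

h_f = 10.67·2420·0.108^1.852 / (106^1.852·0.433^4.8704) = 4.380 m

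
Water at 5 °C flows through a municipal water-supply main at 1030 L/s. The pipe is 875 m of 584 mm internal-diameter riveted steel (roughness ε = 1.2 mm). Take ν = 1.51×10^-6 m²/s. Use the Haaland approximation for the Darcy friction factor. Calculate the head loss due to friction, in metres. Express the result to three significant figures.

h_f ≈ 26.8 m

V = 4Q/(πD²) = 4·1.03/(π·0.584²) = 3.845 m/s
Re = VD/ν = 3.845·0.584/1.51×10^-6 = 1.49×10^6 → turbulent
ε/D = 1.2/584 = 0.00205
Haaland: f = 0.02374
h_f = f(L/D)V²/(2g) = 0.02374·(875/0.584)·3.845²/(2·9.81) = 26.81 m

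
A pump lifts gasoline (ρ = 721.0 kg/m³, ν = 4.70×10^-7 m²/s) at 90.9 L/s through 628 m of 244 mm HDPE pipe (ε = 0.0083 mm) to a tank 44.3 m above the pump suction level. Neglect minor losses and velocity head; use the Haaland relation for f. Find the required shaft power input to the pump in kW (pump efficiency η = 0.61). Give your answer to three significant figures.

P_shaft ≈ 53.1 kW

V = 4Q/(πD²) = 1.944 m/s; Re = 1.01×10^6; ε/D = 3.40×10^-5; f = 0.01221
h_f = f(L/D)V²/2g = 6.056 m
Total head H = z + h_f = 44.3 + 6.056 = 50.36 m
P_hyd = ρgQH = 721.0·9.81·0.0909·50.36 = 32.38 kW
P_shaft = P_hyd/η = 32.38/0.61 = 53.07 kW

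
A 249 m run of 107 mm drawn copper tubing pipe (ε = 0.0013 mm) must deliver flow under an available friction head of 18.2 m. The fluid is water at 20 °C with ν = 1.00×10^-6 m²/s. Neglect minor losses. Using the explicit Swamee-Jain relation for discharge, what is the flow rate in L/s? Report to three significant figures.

Q ≈ 29.6 L/s

Swamee-Jain (Type II): Q = -0.965·√(gD⁵h_f/L)·ln[ε/(3.7D) + √(3.17ν²L/(gD³h_f))]
√(gD⁵h_f/L) = √(9.81·0.107⁵·18.2/249) = 0.003171
ε/(3.7D) = 3.28×10^-6; √(3.17ν²L/(gD³h_f)) = 6.01×10^-5
Q = -0.965·0.003171·ln(6.336×10^-5) = 0.02958 m³/s
Check: V = 3.29 m/s, Re = 3.52×10^5, f = 0.01411, h_f = 18.1 m ≈ 18.2 m ✓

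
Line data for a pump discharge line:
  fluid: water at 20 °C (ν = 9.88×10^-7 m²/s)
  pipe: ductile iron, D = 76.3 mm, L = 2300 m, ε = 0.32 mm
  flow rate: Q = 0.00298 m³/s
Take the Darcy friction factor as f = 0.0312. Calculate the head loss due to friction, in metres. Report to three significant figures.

h_f ≈ 20.4 m

V = 4Q/(πD²) = 4·0.00298/(π·0.0763²) = 0.6517 m/s
h_f = f(L/D)V²/(2g) = 0.03120·(2300/0.0763)·0.6517²/(2·9.81) = 20.36 m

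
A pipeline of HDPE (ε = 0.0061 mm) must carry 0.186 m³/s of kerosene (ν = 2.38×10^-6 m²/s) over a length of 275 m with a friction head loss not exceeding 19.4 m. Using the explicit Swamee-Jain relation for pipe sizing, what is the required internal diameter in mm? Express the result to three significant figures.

D ≈ 226 mm

Swamee-Jain (Type III): D = 0.66·[ε^1.25·(LQ²/(gh_f))^4.75 + ν·Q^9.4·(L/(gh_f))^5.2]^0.04
LQ²/(gh_f) = 0.04999; L/(gh_f) = 1.445
Term 1 = ε^1.25·(…)^4.75 = 2.00×10^-13; Term 2 = ν·Q^9.4·(…)^5.2 = 2.19×10^-12
D = 0.66·(2.00×10^-13 + 2.19×10^-12)^0.04 = 0.2263 m = 226 mm
Check: V = 4.62 m/s, Re = 4.40×10^5, f = 0.01379, h_f = 18.3 m ≈ 19.4 m ✓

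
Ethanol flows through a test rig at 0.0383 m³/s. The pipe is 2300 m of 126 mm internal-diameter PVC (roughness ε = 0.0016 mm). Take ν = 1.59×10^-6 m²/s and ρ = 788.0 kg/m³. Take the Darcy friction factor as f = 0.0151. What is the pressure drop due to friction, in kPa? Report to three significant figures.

V = 4Q/(πD²) = 4·0.0383/(π·0.126²) = 3.072 m/s
h_f = f(L/D)V²/(2g) = 0.01510·(2300/0.126)·3.072²/(2·9.81) = 132.5 m
Δp = ρg·h_f = 788.0·9.81·132.5 = 1025 kPa

Δp ≈ 1020 kPa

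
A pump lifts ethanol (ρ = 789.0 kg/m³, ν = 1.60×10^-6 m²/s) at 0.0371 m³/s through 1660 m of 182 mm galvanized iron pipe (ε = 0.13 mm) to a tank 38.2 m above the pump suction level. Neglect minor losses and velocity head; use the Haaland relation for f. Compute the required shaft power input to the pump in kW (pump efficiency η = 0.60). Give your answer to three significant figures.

V = 4Q/(πD²) = 1.426 m/s; Re = 1.62×10^5; ε/D = 7.14×10^-4; f = 0.02000
h_f = f(L/D)V²/2g = 18.91 m
Total head H = z + h_f = 38.2 + 18.91 = 57.11 m
P_hyd = ρgQH = 789.0·9.81·0.0371·57.11 = 16.40 kW
P_shaft = P_hyd/η = 16.40/0.60 = 27.33 kW

P_shaft ≈ 27.3 kW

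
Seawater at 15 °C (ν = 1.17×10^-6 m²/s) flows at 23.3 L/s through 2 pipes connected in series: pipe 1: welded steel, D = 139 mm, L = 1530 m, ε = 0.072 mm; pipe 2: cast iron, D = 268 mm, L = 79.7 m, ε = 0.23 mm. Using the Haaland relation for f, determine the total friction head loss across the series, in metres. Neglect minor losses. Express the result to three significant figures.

H ≈ 25.0 m

Pipe 1: V = 1.535 m/s, Re = 1.82×10^5, ε/D = 5.18×10^-4, f = 0.01888, h_1 = f(L/D)V²/2g = 24.97 m
Pipe 2: V = 0.4130 m/s, Re = 9.46×10^4, ε/D = 8.58×10^-4, f = 0.02158, h_2 = f(L/D)V²/2g = 0.05581 m
Series → Q common, losses add: H = Σh = 25.03 m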